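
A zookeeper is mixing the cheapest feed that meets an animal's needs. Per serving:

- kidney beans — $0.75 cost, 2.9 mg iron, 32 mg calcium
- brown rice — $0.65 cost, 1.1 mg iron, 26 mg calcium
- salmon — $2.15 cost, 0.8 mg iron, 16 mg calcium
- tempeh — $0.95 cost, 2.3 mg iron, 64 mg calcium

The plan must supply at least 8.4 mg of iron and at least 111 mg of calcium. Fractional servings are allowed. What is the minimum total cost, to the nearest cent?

The cheapest plan sits at a corner of the feasible region — with two constraints it uses at most two foods.
kidney beans only: max(8.4/2.9, 111/32) = 3.469 servings → $2.60.
brown rice only: max(8.4/1.1, 111/26) = 7.636 servings → $4.96.
salmon only: max(8.4/0.8, 111/16) = 10.5 servings → $22.57.
tempeh only: max(8.4/2.3, 111/64) = 3.652 servings → $3.47.
kidney beans + brown rice with both tight: 2.396 servings and 1.321 servings → $2.66.
kidney beans + salmon with both tight: 2.192 servings and 2.553 servings → $7.13.
kidney beans + tempeh with both tight: 2.521 servings and 0.4741 servings → $2.34.
brown rice + salmon: the both-tight solution has a negative serving — not a feasible corner.
brown rice + tempeh: the both-tight solution has a negative serving — not a feasible corner.
salmon + tempeh with both targets exact would need a negative amount; discard.
So the least-cost plan costs $2.34.

$2.34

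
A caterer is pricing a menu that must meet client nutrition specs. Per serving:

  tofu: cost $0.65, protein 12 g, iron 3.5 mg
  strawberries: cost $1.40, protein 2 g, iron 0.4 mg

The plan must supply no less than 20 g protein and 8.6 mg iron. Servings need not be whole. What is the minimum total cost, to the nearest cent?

tofu only: max(20/12, 8.6/3.5) = 2.457 servings → $1.60.
strawberries only: max(20/2, 8.6/0.4) = 21.5 servings → $30.10.
tofu + strawberries: the both-tight solution has a negative serving — not a feasible corner.
Cheapest feasible corner: $1.60.

$1.60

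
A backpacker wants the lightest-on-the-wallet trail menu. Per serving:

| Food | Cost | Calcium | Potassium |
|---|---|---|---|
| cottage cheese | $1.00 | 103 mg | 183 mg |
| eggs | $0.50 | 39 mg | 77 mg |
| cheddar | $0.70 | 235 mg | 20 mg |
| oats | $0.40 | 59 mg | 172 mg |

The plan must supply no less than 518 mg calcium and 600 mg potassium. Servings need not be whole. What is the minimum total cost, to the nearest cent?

With two linear requirements the optimum uses one or two foods; enumerate the corners.
cottage cheese only: max(518/103, 600/183) = 5.029 servings → $5.03.
eggs only: max(518/39, 600/77) = 13.28 servings → $6.64.
cheddar only: max(518/235, 600/20) = 30 servings → $21.00.
oats only: max(518/59, 600/172) = 8.78 servings → $3.51.
cottage cheese + eggs: the both-tight solution has a negative serving — not a feasible corner.
cottage cheese + cheddar with both tight: 3.191 servings and 0.8058 servings → $3.75.
cottage cheese + oats: intersection lies outside the first quadrant.
eggs + cheddar with both tight: 7.545 servings and 0.9521 servings → $4.44.
eggs + oats: intersection lies outside the first quadrant.
cheddar + oats with both tight: 1.368 servings and 3.329 servings → $2.29.
Cheapest feasible corner: $2.29.

$2.29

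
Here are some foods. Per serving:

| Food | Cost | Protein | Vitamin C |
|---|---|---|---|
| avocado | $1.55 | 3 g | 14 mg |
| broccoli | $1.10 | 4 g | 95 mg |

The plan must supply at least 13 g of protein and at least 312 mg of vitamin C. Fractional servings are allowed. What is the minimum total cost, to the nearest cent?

$3.61

Minimising a linear cost over {protein ≥ 13, vitamin C ≥ 312, servings ≥ 0} — the optimum is at a vertex, using one or two foods.
avocado only: max(13/3, 312/14) = 22.29 servings → $34.54.
broccoli only: max(13/4, 312/95) = 3.284 servings → $3.61.
avocado + broccoli: intersection lies outside the first quadrant.
The minimum over all feasible corners is $3.61.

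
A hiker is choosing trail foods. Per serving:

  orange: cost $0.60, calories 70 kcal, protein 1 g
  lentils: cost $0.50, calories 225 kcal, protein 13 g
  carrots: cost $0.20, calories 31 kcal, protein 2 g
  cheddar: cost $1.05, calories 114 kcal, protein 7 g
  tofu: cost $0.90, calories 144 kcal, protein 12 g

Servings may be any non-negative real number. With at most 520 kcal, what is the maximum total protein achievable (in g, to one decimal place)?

Protein per kcal: tofu 0.08333, carrots 0.06452, cheddar 0.0614, lentils 0.05778, orange 0.01429.
With no serving limits, spend the whole calories allowance on tofu: 520 kcal / 144 kcal × 12 g = 43.3 g.

43.3 g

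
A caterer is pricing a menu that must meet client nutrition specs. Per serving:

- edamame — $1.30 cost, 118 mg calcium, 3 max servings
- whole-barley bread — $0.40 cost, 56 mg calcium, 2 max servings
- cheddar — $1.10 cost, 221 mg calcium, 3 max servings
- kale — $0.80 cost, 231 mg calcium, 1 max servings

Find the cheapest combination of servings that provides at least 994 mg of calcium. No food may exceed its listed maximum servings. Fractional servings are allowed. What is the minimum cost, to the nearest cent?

$4.81

Cost per mg of calcium: kale $0.0035, cheddar $0.0050, whole-barley bread $0.0071, edamame $0.0110.
Take 1 serving of kale: +231.0 mg calcium for $0.80 (total $0.80, still need 763.0 mg).
Take 3 servings of cheddar: +663.0 mg calcium for $3.30 (total $4.10, still need 100.0 mg).
Take 1.786 servings of whole-barley bread: +100.0 mg calcium for $0.71 (total $4.81, still need 0.0 mg).
Greedy by cheapest-per-mg is optimal for a single linear constraint, so the minimum cost is $4.81.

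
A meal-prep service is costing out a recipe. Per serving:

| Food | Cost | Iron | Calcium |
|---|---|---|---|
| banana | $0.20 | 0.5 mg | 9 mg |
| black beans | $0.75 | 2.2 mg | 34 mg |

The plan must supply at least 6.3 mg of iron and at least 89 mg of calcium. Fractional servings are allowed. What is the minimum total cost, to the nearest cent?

The cheapest plan sits at a corner of the feasible region — with two constraints it uses at most two foods.
banana only: max(6.3/0.5, 89/9) = 12.6 servings → $2.52.
black beans only: max(6.3/2.2, 89/34) = 2.864 servings → $2.15.
banana + black beans: intersection lies outside the first quadrant.
Cheapest feasible corner: $2.15.

$2.15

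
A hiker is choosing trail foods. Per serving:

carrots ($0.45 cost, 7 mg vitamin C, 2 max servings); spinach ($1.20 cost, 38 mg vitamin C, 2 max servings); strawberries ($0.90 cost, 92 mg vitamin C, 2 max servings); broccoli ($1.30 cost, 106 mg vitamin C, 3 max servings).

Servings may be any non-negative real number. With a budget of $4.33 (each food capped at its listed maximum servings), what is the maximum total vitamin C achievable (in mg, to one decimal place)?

390.3 mg

Vitamin C per dollar: strawberries 102.2, broccoli 81.54, spinach 31.67, carrots 15.56.
Take 2 servings of strawberries: spends $1.80, +184.0 mg vitamin C (running total 184.0 mg).
Take 1.946 servings of broccoli: spends $2.53, +206.3 mg vitamin C (running total 390.3 mg).
Filling greedily by vitamin C-per-dollar is optimal for one linear limit, giving 390.3 mg.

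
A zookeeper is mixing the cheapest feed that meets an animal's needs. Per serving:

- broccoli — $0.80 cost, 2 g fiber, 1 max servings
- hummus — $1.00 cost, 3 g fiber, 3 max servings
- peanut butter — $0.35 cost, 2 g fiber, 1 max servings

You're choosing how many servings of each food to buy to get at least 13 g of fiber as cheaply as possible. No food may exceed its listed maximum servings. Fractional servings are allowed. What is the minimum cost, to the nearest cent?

$4.15

Cost per g of fiber: peanut butter $0.1750, hummus $0.3333, broccoli $0.4000.
Take 1 serving of peanut butter: +2.0 g fiber for $0.35 (total $0.35, still need 11.0 g).
Take 3 servings of hummus: +9.0 g fiber for $3.00 (total $3.35, still need 2.0 g).
Take 1 serving of broccoli: +2.0 g fiber for $0.80 (total $4.15, still need 0.0 g).
Filling from the cheapest source first is optimal under one linear minimum: $4.15.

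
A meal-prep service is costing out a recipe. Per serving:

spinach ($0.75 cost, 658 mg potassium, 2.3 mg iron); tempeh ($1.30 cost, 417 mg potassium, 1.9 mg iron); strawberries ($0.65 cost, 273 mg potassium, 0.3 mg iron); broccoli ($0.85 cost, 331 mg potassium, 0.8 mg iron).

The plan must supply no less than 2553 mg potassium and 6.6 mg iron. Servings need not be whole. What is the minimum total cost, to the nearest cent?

Compare the cost at each extreme point of the feasible region.
spinach only: max(2553/658, 6.6/2.3) = 3.88 servings → $2.91.
tempeh only: max(2553/417, 6.6/1.9) = 6.122 servings → $7.96.
strawberries only: max(2553/273, 6.6/0.3) = 22 servings → $14.30.
broccoli only: max(2553/331, 6.6/0.8) = 8.25 servings → $7.01.
spinach + tempeh: the both-tight solution has a negative serving — not a feasible corner.
spinach + strawberries with both tight: 2.406 servings and 3.552 servings → $4.11.
spinach + broccoli with both tight: 0.6054 servings and 6.51 servings → $5.99.
tempeh + strawberries with both tight: 2.632 servings and 5.332 servings → $6.89.
tempeh + broccoli with both tight: 0.4815 servings and 7.106 servings → $6.67.
strawberries + broccoli: the both-tight solution has a negative serving — not a feasible corner.
The minimum over all feasible corners is $2.91.

$2.91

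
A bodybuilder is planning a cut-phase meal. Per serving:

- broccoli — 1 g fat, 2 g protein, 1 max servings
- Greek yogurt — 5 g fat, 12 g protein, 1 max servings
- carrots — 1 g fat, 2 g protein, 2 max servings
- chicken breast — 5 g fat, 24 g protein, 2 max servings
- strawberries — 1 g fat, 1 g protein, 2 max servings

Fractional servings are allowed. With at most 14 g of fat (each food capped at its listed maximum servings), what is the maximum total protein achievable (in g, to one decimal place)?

Protein per g fat: chicken breast 4.8, Greek yogurt 2.4, broccoli 2, carrots 2, strawberries 1.
Take 2 servings of chicken breast: uses 10 g fat, +48.0 g protein (running total 48.0 g).
Take 0.8 servings of Greek yogurt: uses 4 g fat, +9.6 g protein (running total 57.6 g).
Filling greedily by protein-per-g fat is optimal for one linear limit, giving 57.6 g.

57.6 g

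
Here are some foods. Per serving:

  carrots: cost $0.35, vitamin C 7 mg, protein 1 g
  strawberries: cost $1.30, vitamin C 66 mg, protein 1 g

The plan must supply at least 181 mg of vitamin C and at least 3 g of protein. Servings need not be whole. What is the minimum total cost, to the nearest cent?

Minimising a linear cost over {vitamin C ≥ 181, protein ≥ 3, servings ≥ 0} — the optimum is at a vertex, using one or two foods.
carrots only: max(181/7, 3/1) = 25.86 servings → $9.05.
strawberries only: max(181/66, 3/1) = 3 servings → $3.90.
carrots + strawberries with both tight: 0.2881 servings and 2.712 servings → $3.63.
So the least-cost plan costs $3.63.

$3.63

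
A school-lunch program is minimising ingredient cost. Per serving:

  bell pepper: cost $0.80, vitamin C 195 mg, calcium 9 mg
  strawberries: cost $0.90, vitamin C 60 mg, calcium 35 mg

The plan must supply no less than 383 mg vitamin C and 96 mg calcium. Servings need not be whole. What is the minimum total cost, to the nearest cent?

Minimising a linear cost over {vitamin C ≥ 383, calcium ≥ 96, servings ≥ 0} — the optimum is at a vertex, using one or two foods.
bell pepper only: max(383/195, 96/9) = 10.67 servings → $8.53.
strawberries only: max(383/60, 96/35) = 6.383 servings → $5.75.
bell pepper + strawberries with both tight: 1.216 servings and 2.43 servings → $3.16.
So the least-cost plan costs $3.16.

$3.16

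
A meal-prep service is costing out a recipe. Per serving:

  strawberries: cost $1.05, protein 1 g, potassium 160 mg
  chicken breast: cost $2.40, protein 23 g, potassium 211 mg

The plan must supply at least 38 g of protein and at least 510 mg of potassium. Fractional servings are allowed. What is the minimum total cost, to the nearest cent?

$4.98

Compare the cost at each extreme point of the feasible region.
strawberries only: max(38/1, 510/160) = 38 servings → $39.90.
chicken breast only: max(38/23, 510/211) = 2.417 servings → $5.80.
strawberries + chicken breast with both tight: 1.07 servings and 1.606 servings → $4.98.
Cheapest feasible corner: $4.98.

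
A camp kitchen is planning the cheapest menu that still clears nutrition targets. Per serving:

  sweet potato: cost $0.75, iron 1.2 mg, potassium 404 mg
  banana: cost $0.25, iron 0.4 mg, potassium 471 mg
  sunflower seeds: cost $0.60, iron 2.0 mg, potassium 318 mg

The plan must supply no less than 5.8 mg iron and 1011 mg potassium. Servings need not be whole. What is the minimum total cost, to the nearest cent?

$1.77

A basic optimal solution has at most two foods positive. Try each food alone and each pair with both targets met exactly.
sweet potato only: max(5.8/1.2, 1011/404) = 4.833 servings → $3.62.
banana only: max(5.8/0.4, 1011/471) = 14.5 servings → $3.62.
sunflower seeds only: max(5.8/2.0, 1011/318) = 3.179 servings → $1.91.
sweet potato + banana: the both-tight solution has a negative serving — not a feasible corner.
sweet potato + sunflower seeds with both tight: 0.4165 servings and 2.65 servings → $1.90.
banana + sunflower seeds with both tight: 0.218 servings and 2.856 servings → $1.77.
The minimum over all feasible corners is $1.77.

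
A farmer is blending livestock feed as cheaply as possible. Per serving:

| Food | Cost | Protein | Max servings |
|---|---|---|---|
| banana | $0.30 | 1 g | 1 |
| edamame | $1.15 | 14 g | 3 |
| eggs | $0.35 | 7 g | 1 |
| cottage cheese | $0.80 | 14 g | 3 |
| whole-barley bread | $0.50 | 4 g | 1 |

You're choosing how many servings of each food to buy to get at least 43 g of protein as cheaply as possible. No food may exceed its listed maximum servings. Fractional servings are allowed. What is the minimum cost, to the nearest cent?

Cost per g of protein: eggs $0.0500, cottage cheese $0.0571, edamame $0.0821, whole-barley bread $0.1250, banana $0.3000.
Take 1 serving of eggs: +7.0 g protein for $0.35 (total $0.35, still need 36.0 g).
Take 2.571 servings of cottage cheese: +36.0 g protein for $2.06 (total $2.41, still need 0.0 g).
Greedy by cheapest-per-g is optimal for a single linear constraint, so the minimum cost is $2.41.

$2.41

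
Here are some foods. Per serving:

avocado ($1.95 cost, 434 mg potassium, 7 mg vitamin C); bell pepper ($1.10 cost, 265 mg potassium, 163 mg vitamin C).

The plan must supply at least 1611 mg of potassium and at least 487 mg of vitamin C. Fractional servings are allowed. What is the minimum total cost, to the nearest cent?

$6.69

avocado only: max(1611/434, 487/7) = 69.57 servings → $135.66.
bell pepper only: max(1611/265, 487/163) = 6.079 servings → $6.69.
avocado + bell pepper with both tight: 1.939 servings and 2.904 servings → $6.98.
Cheapest feasible corner: $6.69.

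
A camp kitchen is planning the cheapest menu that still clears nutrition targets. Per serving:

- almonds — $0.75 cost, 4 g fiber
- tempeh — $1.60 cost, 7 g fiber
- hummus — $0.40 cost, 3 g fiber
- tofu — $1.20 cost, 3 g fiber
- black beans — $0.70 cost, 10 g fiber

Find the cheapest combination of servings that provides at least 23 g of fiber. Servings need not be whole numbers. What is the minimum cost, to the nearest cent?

Cost per g of fiber: black beans $0.0700, hummus $0.1333, almonds $0.1875, tempeh $0.2286, tofu $0.4000.
With no serving limits, use only black beans: 23 g / 10 g = 2.3 servings × $0.70 = $1.61.

$1.61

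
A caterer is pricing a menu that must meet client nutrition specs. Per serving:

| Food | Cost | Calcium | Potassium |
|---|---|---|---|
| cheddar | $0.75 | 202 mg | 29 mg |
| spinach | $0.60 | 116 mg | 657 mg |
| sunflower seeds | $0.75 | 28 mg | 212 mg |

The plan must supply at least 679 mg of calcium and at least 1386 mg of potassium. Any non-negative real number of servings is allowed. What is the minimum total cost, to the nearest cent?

A basic optimal solution has at most two foods positive. Try each food alone and each pair with both targets met exactly.
cheddar only: max(679/202, 1386/29) = 47.79 servings → $35.84.
spinach only: max(679/116, 1386/657) = 5.853 servings → $3.51.
sunflower seeds only: max(679/28, 1386/212) = 24.25 servings → $18.19.
cheddar + spinach with both tight: 2.206 servings and 2.012 servings → $2.86.
cheddar + sunflower seeds with both tight: 2.503 servings and 6.195 servings → $6.52.
spinach + sunflower seeds: the both-tight solution has a negative serving — not a feasible corner.
The minimum over all feasible corners is $2.86.

$2.86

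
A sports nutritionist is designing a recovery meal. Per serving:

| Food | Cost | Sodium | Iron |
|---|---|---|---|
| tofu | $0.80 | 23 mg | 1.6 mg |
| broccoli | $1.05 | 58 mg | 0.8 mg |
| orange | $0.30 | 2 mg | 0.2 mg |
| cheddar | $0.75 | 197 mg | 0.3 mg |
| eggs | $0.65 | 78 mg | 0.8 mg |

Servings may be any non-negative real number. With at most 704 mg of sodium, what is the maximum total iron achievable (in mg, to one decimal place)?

Iron per mg sodium: orange 0.1, tofu 0.06957, broccoli 0.01379, eggs 0.01026, cheddar 0.001523.
With no serving limits, spend the whole sodium allowance on orange: 704 mg / 2 mg × 0.2 mg = 70.4 mg.

70.4 mg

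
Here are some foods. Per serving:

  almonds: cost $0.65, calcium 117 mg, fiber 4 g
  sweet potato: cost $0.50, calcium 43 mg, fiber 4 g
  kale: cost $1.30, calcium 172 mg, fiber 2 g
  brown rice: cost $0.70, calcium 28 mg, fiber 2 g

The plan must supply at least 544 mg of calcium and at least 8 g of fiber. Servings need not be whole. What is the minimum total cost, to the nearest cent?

$3.02

Minimising a linear cost over {calcium ≥ 544, fiber ≥ 8, servings ≥ 0} — the optimum is at a vertex, using one or two foods.
almonds only: max(544/117, 8/4) = 4.65 servings → $3.02.
sweet potato only: max(544/43, 8/4) = 12.65 servings → $6.33.
kale only: max(544/172, 8/2) = 4 servings → $5.20.
brown rice only: max(544/28, 8/2) = 19.43 servings → $13.60.
almonds + sweet potato: the both-tight solution has a negative serving — not a feasible corner.
almonds + kale with both tight: 0.6344 servings and 2.731 servings → $3.96.
almonds + brown rice: intersection lies outside the first quadrant.
sweet potato + kale with both tight: 0.4784 servings and 3.043 servings → $4.20.
sweet potato + brown rice: intersection lies outside the first quadrant.
kale + brown rice with both tight: 3 servings and 1 serving → $4.60.
The minimum over all feasible corners is $3.02.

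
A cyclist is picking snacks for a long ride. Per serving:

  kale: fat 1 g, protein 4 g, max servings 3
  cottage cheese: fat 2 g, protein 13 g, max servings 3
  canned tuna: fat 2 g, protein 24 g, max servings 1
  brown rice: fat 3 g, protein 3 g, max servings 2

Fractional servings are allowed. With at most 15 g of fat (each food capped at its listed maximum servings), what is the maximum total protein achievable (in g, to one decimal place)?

Protein per g fat: canned tuna 12, cottage cheese 6.5, kale 4, brown rice 1.
Take 1 serving of canned tuna: uses 2 g fat, +24.0 g protein (running total 24.0 g).
Take 3 servings of cottage cheese: uses 6 g fat, +39.0 g protein (running total 63.0 g).
Take 3 servings of kale: uses 3 g fat, +12.0 g protein (running total 75.0 g).
Take 1.333 servings of brown rice: uses 4 g fat, +4.0 g protein (running total 79.0 g).
Greedy by best ratio exhausts the fat allowance optimally: 79.0 g.

79.0 g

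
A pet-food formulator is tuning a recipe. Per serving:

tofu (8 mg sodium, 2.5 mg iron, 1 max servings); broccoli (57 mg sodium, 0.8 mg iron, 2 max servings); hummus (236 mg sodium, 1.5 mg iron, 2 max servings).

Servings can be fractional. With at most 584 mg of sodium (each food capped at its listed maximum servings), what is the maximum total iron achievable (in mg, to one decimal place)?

Iron per mg sodium: tofu 0.3125, broccoli 0.01404, hummus 0.006356.
Take 1 serving of tofu: uses 8 mg sodium, +2.5 mg iron (running total 2.5 mg).
Take 2 servings of broccoli: uses 114 mg sodium, +1.6 mg iron (running total 4.1 mg).
Take 1.958 servings of hummus: uses 462 mg sodium, +2.9 mg iron (running total 7.0 mg).
Filling greedily by iron-per-mg sodium is optimal for one linear limit, giving 7.0 mg.

7.0 mg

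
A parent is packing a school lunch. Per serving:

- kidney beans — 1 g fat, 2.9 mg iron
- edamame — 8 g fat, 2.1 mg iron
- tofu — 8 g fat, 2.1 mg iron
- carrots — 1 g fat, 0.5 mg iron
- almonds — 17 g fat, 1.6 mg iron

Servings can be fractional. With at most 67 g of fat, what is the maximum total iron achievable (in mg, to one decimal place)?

Iron per g fat: kidney beans 2.9, carrots 0.5, edamame 0.2625, tofu 0.2625, almonds 0.09412.
With no serving limits, spend the whole fat allowance on kidney beans: 67 g / 1 g × 2.9 mg = 194.3 mg.

194.3 mg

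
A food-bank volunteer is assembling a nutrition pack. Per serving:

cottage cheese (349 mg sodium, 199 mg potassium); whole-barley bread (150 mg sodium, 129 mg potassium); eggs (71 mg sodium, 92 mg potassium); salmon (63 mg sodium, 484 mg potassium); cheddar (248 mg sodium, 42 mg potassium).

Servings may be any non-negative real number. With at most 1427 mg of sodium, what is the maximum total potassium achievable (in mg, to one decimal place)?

10963.0 mg

Potassium per mg sodium: salmon 7.683, eggs 1.296, whole-barley bread 0.86, cottage cheese 0.5702, cheddar 0.1694.
With no serving limits, spend the whole sodium allowance on salmon: 1427 mg / 63 mg × 484 mg = 10963.0 mg.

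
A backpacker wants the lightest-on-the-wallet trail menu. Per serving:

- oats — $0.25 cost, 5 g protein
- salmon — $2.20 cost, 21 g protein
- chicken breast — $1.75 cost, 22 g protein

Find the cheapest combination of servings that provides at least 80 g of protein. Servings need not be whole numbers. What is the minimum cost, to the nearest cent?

$4.00

Cost per g of protein: oats $0.0500, chicken breast $0.0795, salmon $0.1048.
With no serving limits, use only oats: 80 g / 5 g = 16 servings × $0.25 = $4.00.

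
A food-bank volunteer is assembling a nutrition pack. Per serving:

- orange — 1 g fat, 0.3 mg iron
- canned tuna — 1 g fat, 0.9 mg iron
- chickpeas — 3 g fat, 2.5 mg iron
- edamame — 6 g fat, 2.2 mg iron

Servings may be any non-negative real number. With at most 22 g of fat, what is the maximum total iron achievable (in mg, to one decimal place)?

19.8 mg

Iron per g fat: canned tuna 0.9, chickpeas 0.8333, edamame 0.3667, orange 0.3.
With no serving limits, spend the whole fat allowance on canned tuna: 22 g / 1 g × 0.9 mg = 19.8 mg.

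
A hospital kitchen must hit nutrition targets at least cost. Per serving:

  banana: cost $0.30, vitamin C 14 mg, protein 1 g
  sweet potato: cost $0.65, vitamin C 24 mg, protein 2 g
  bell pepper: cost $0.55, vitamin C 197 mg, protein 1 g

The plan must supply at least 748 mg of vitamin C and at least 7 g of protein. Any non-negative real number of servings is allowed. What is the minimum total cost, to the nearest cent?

$2.99

banana only: max(748/14, 7/1) = 53.43 servings → $16.03.
sweet potato only: max(748/24, 7/2) = 31.17 servings → $20.26.
bell pepper only: max(748/197, 7/1) = 7 servings → $3.85.
banana + sweet potato: the both-tight solution has a negative serving — not a feasible corner.
banana + bell pepper with both tight: 3.448 servings and 3.552 servings → $2.99.
sweet potato + bell pepper with both tight: 1.705 servings and 3.589 servings → $3.08.
Cheapest feasible corner: $2.99.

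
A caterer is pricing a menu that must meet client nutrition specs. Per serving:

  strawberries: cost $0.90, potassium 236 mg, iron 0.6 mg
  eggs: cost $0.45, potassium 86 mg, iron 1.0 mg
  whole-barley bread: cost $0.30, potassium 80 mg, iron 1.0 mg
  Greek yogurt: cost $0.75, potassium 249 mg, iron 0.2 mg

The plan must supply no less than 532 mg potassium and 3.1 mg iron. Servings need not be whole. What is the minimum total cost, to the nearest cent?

$1.77

The cheapest plan sits at a corner of the feasible region — with two constraints it uses at most two foods.
strawberries only: max(532/236, 3.1/0.6) = 5.167 servings → $4.65.
eggs only: max(532/86, 3.1/1.0) = 6.186 servings → $2.78.
whole-barley bread only: max(532/80, 3.1/1.0) = 6.65 servings → $2.00.
Greek yogurt only: max(532/249, 3.1/0.2) = 15.5 servings → $11.62.
strawberries + eggs with both tight: 1.439 servings and 2.236 servings → $2.30.
strawberries + whole-barley bread with both tight: 1.511 servings and 2.194 servings → $2.02.
strawberries + Greek yogurt with both targets exact would need a negative amount; discard.
eggs + whole-barley bread with both targets exact would need a negative amount; discard.
eggs + Greek yogurt with both tight: 2.871 servings and 1.145 servings → $2.15.
whole-barley bread + Greek yogurt with both tight: 2.856 servings and 1.219 servings → $1.77.
So the least-cost plan costs $1.77.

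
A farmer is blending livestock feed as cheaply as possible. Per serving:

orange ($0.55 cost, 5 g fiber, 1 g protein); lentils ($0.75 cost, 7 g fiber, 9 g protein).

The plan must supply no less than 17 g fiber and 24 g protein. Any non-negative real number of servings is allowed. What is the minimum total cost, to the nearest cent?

$2.00

The cheapest plan sits at a corner of the feasible region — with two constraints it uses at most two foods.
orange only: max(17/5, 24/1) = 24 servings → $13.20.
lentils only: max(17/7, 24/9) = 2.667 servings → $2.00.
orange + lentils: intersection lies outside the first quadrant.
So the least-cost plan costs $2.00.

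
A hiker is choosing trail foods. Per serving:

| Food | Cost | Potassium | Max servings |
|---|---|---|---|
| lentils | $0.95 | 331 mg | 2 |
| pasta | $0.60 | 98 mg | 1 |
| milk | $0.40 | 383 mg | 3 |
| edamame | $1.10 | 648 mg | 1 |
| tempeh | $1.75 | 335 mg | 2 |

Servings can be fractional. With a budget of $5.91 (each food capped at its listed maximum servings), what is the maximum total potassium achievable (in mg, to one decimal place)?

2786.3 mg

Potassium per dollar: milk 957.5, edamame 589.1, lentils 348.4, tempeh 191.4, pasta 163.3.
Take 3 servings of milk: spends $1.20, +1149.0 mg potassium (running total 1149.0 mg).
Take 1 serving of edamame: spends $1.10, +648.0 mg potassium (running total 1797.0 mg).
Take 2 servings of lentils: spends $1.90, +662.0 mg potassium (running total 2459.0 mg).
Take 0.9771 servings of tempeh: spends $1.71, +327.3 mg potassium (running total 2786.3 mg).
Greedy by best ratio exhausts the cost allowance optimally: 2786.3 mg.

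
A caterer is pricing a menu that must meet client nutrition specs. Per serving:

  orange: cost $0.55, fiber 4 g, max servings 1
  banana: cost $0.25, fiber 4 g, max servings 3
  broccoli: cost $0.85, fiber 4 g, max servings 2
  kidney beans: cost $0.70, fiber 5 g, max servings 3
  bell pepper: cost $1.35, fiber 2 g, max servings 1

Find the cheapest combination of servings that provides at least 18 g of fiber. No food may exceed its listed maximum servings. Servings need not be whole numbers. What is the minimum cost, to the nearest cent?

Cost per g of fiber: banana $0.0625, orange $0.1375, kidney beans $0.1400, broccoli $0.2125, bell pepper $0.6750.
Take 3 servings of banana: +12.0 g fiber for $0.75 (total $0.75, still need 6.0 g).
Take 1 serving of orange: +4.0 g fiber for $0.55 (total $1.30, still need 2.0 g).
Take 0.4 servings of kidney beans: +2.0 g fiber for $0.28 (total $1.58, still need 0.0 g).
Greedy by cheapest-per-g is optimal for a single linear constraint, so the minimum cost is $1.58.

$1.58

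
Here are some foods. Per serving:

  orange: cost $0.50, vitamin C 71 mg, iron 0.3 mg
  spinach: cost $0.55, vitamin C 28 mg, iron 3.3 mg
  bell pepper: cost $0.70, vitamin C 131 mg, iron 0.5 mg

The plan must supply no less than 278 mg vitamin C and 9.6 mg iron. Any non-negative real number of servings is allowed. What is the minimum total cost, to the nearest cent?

$2.56

The cheapest plan sits at a corner of the feasible region — with two constraints it uses at most two foods.
orange only: max(278/71, 9.6/0.3) = 32 servings → $16.00.
spinach only: max(278/28, 9.6/3.3) = 9.929 servings → $5.46.
bell pepper only: max(278/131, 9.6/0.5) = 19.2 servings → $13.44.
orange + spinach with both tight: 2.871 servings and 2.648 servings → $2.89.
orange + bell pepper: the both-tight solution has a negative serving — not a feasible corner.
spinach + bell pepper with both tight: 2.674 servings and 1.551 servings → $2.56.
Cheapest feasible corner: $2.56.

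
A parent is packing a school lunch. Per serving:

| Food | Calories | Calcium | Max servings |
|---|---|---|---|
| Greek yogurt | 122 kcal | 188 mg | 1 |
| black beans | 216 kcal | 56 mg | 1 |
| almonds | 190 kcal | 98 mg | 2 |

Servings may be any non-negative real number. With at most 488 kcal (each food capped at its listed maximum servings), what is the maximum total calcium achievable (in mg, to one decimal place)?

Calcium per kcal: Greek yogurt 1.541, almonds 0.5158, black beans 0.2593.
Take 1 serving of Greek yogurt: uses 122 kcal, +188.0 mg calcium (running total 188.0 mg).
Take 1.926 servings of almonds: uses 366 kcal, +188.8 mg calcium (running total 376.8 mg).
Filling greedily by calcium-per-kcal is optimal for one linear limit, giving 376.8 mg.

376.8 mg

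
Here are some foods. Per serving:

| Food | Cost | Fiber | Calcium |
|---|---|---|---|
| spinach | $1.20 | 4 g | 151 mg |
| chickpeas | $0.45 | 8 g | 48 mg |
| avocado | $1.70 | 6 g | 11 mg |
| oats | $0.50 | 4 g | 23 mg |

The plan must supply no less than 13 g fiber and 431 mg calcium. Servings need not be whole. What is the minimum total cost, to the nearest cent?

Compare the cost at each extreme point of the feasible region.
spinach only: max(13/4, 431/151) = 3.25 servings → $3.90.
chickpeas only: max(13/8, 431/48) = 8.979 servings → $4.04.
avocado only: max(13/6, 431/11) = 39.18 servings → $66.61.
oats only: max(13/4, 431/23) = 18.74 servings → $9.37.
spinach + chickpeas with both tight: 2.78 servings and 0.2352 servings → $3.44.
spinach + avocado with both tight: 2.834 servings and 0.2773 servings → $3.87.
spinach + oats with both tight: 2.783 servings and 0.4668 servings → $3.57.
chickpeas + avocado: intersection lies outside the first quadrant.
chickpeas + oats: the both-tight solution has a negative serving — not a feasible corner.
avocado + oats: intersection lies outside the first quadrant.
The minimum over all feasible corners is $3.44.

$3.44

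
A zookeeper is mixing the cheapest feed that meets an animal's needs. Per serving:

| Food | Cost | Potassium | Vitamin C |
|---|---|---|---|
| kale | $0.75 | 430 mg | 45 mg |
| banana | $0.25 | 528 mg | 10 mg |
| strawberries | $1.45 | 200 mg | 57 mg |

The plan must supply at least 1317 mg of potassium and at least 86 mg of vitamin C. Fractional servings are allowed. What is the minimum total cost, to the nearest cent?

$1.53

Compare the cost at each extreme point of the feasible region.
kale only: max(1317/430, 86/45) = 3.063 servings → $2.30.
banana only: max(1317/528, 86/10) = 8.6 servings → $2.15.
strawberries only: max(1317/200, 86/57) = 6.585 servings → $9.55.
kale + banana with both tight: 1.657 servings and 1.145 servings → $1.53.
kale + strawberries: intersection lies outside the first quadrant.
banana + strawberries with both tight: 2.06 servings and 1.147 servings → $2.18.
The minimum over all feasible corners is $1.53.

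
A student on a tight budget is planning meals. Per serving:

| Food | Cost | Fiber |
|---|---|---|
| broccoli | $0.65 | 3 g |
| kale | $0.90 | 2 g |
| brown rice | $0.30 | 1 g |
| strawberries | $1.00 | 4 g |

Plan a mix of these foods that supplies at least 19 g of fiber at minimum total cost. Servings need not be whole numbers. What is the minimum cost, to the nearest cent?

$4.12

Cost per g of fiber: broccoli $0.2167, strawberries $0.2500, brown rice $0.3000, kale $0.4500.
With no serving limits, use only broccoli: 19 g / 3 g = 6.333 servings × $0.65 = $4.12.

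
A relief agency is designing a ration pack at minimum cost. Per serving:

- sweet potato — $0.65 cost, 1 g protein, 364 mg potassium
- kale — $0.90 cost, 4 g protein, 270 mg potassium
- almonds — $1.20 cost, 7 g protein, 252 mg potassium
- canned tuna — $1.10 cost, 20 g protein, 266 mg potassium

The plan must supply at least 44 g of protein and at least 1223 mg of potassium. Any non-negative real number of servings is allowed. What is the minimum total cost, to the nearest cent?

$3.50

With two linear requirements the optimum uses one or two foods; enumerate the corners.
sweet potato only: max(44/1, 1223/364) = 44 servings → $28.60.
kale only: max(44/4, 1223/270) = 11 servings → $9.90.
almonds only: max(44/7, 1223/252) = 6.286 servings → $7.54.
canned tuna only: max(44/20, 1223/266) = 4.598 servings → $5.06.
sweet potato + kale: the both-tight solution has a negative serving — not a feasible corner.
sweet potato + almonds with both targets exact would need a negative amount; discard.
sweet potato + canned tuna with both tight: 1.819 servings and 2.109 servings → $3.50.
kale + almonds: intersection lies outside the first quadrant.
kale + canned tuna with both tight: 2.942 servings and 1.612 servings → $4.42.
almonds + canned tuna with both tight: 4.014 servings and 0.7952 servings → $5.69.
So the least-cost plan costs $3.50.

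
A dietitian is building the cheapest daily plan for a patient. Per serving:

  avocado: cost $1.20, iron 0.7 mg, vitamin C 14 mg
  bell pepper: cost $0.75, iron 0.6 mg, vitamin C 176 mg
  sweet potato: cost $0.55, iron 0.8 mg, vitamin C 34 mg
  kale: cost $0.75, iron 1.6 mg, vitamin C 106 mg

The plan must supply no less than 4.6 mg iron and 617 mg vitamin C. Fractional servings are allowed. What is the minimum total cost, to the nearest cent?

$3.23

Two binding constraints pin down two serving amounts, so the optimal mix uses at most two foods. The candidates are each food alone (scaled to the tighter of iron/vitamin C) and each pair with both constraints tight.
avocado only: max(4.6/0.7, 617/14) = 44.07 servings → $52.89.
bell pepper only: max(4.6/0.6, 617/176) = 7.667 servings → $5.75.
sweet potato only: max(4.6/0.8, 617/34) = 18.15 servings → $9.98.
kale only: max(4.6/1.6, 617/106) = 5.821 servings → $4.37.
avocado + bell pepper with both tight: 3.828 servings and 3.201 servings → $6.99.
avocado + sweet potato with both targets exact would need a negative amount; discard.
avocado + kale with both targets exact would need a negative amount; discard.
bell pepper + sweet potato with both tight: 2.801 servings and 3.65 servings → $4.11.
bell pepper + kale with both tight: 2.292 servings and 2.016 servings → $3.23.
sweet potato + kale: the both-tight solution has a negative serving — not a feasible corner.
The minimum over all feasible corners is $3.23.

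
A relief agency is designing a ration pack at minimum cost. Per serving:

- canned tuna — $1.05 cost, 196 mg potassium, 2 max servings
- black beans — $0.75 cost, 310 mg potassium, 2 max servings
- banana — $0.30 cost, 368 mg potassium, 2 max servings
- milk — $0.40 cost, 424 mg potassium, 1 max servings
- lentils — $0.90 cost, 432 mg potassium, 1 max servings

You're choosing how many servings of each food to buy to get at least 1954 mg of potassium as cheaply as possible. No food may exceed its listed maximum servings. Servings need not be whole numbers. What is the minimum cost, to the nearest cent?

$2.78

Cost per mg of potassium: banana $0.0008, milk $0.0009, lentils $0.0021, black beans $0.0024, canned tuna $0.0054.
Take 2 servings of banana: +736.0 mg potassium for $0.60 (total $0.60, still need 1218.0 mg).
Take 1 serving of milk: +424.0 mg potassium for $0.40 (total $1.00, still need 794.0 mg).
Take 1 serving of lentils: +432.0 mg potassium for $0.90 (total $1.90, still need 362.0 mg).
Take 1.168 servings of black beans: +362.0 mg potassium for $0.88 (total $2.78, still need 0.0 mg).
Filling from the cheapest source first is optimal under one linear minimum: $2.78.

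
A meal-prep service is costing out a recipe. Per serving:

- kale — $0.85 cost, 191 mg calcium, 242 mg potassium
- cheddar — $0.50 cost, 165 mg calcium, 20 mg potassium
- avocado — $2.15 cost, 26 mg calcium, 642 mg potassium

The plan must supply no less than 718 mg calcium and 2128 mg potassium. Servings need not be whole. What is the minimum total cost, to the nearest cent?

$7.26

With two linear requirements the optimum uses one or two foods; enumerate the corners.
kale only: max(718/191, 2128/242) = 8.793 servings → $7.47.
cheddar only: max(718/165, 2128/20) = 106.4 servings → $53.20.
avocado only: max(718/26, 2128/642) = 27.62 servings → $59.37.
kale + cheddar: intersection lies outside the first quadrant.
kale + avocado with both tight: 3.487 servings and 2 servings → $7.26.
cheddar + avocado with both tight: 3.848 servings and 3.195 servings → $8.79.
The minimum over all feasible corners is $7.26.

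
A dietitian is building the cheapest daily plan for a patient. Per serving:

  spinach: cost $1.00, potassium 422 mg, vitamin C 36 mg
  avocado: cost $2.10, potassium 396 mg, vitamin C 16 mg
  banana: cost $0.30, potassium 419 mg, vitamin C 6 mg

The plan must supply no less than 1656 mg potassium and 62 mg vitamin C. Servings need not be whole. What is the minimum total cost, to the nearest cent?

For a min-cost LP with two ≥-constraints, a basic feasible solution has at most two positive variables.
spinach only: max(1656/422, 62/36) = 3.924 servings → $3.92.
avocado only: max(1656/396, 62/16) = 4.182 servings → $8.78.
banana only: max(1656/419, 62/6) = 10.33 servings → $3.10.
spinach + avocado with both targets exact would need a negative amount; discard.
spinach + banana with both tight: 1.278 servings and 2.665 servings → $2.08.
avocado + banana with both tight: 3.707 servings and 0.4492 servings → $7.92.
Cheapest feasible corner: $2.08.

$2.08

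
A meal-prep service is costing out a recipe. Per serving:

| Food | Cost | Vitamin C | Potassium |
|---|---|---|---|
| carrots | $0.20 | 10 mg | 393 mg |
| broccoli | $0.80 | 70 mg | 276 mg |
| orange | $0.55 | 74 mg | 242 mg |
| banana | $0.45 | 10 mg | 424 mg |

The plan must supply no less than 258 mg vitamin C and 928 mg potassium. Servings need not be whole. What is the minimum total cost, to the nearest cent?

Compare the cost at each extreme point of the feasible region.
carrots only: max(258/10, 928/393) = 25.8 servings → $5.16.
broccoli only: max(258/70, 928/276) = 3.686 servings → $2.95.
orange only: max(258/74, 928/242) = 3.835 servings → $2.11.
banana only: max(258/10, 928/424) = 25.8 servings → $11.61.
carrots + broccoli: intersection lies outside the first quadrant.
carrots + orange with both tight: 0.2339 servings and 3.455 servings → $1.95.
carrots + banana: intersection lies outside the first quadrant.
broccoli + orange with both tight: 1.79 servings and 1.793 servings → $2.42.
broccoli + banana: intersection lies outside the first quadrant.
orange + banana with both tight: 3.457 servings and 0.2154 servings → $2.00.
So the least-cost plan costs $1.95.

$1.95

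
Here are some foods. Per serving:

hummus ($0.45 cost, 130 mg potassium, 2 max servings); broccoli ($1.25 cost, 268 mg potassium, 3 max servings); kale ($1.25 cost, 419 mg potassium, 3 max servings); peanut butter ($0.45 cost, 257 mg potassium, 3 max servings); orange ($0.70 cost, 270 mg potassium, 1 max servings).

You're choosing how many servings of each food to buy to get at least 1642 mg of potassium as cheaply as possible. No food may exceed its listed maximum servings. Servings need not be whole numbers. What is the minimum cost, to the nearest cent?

$3.84

Cost per mg of potassium: peanut butter $0.0018, orange $0.0026, kale $0.0030, hummus $0.0035, broccoli $0.0047.
Take 3 servings of peanut butter: +771.0 mg potassium for $1.35 (total $1.35, still need 871.0 mg).
Take 1 serving of orange: +270.0 mg potassium for $0.70 (total $2.05, still need 601.0 mg).
Take 1.434 servings of kale: +601.0 mg potassium for $1.79 (total $3.84, still need 0.0 mg).
Filling from the cheapest source first is optimal under one linear minimum: $3.84.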